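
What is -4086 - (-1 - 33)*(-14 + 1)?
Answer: -4528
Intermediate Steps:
-4086 - (-1 - 33)*(-14 + 1) = -4086 - (-34)*(-13) = -4086 - 1*442 = -4086 - 442 = -4528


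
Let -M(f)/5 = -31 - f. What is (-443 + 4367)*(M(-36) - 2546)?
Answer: -10088604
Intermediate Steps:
M(f) = 155 + 5*f (M(f) = -5*(-31 - f) = 155 + 5*f)
(-443 + 4367)*(M(-36) - 2546) = (-443 + 4367)*((155 + 5*(-36)) - 2546) = 3924*((155 - 180) - 2546) = 3924*(-25 - 2546) = 3924*(-2571) = -10088604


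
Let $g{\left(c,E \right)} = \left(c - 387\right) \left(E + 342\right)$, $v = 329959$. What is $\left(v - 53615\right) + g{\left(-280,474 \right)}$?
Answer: $-267928$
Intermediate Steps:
$g{\left(c,E \right)} = \left(-387 + c\right) \left(342 + E\right)$
$\left(v - 53615\right) + g{\left(-280,474 \right)} = \left(329959 - 53615\right) + \left(-132354 - 183438 + 342 \left(-280\right) + 474 \left(-280\right)\right) = 276344 - 544272 = -267928$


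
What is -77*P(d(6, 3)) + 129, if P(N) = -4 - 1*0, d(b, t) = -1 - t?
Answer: 437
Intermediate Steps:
P(N) = -4 (P(N) = -4 + 0 = -4)
-77*P(d(6, 3)) + 129 = -77*(-4) + 129 = 308 + 129 = 437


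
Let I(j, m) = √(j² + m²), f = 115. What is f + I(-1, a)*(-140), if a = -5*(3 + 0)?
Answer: 115 - 140*√226 ≈ -1989.7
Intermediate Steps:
a = -15 (a = -5*3 = -15)
f + I(-1, a)*(-140) = 115 + √((-1)² + (-15)²)*(-140) = 115 + √(1 + 225)*(-140) = 115 + √226*(-140) = 115 - 140*√226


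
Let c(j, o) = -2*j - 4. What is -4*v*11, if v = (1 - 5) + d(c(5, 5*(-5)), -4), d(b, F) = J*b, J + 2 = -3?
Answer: -2904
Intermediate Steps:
J = -5 (J = -2 - 3 = -5)
c(j, o) = -4 - 2*j
d(b, F) = -5*b
v = 66 (v = (1 - 5) - 5*(-4 - 2*5) = -4 - 5*(-4 - 10) = -4 - 5*(-14) = -4 + 70 = 66)
-4*v*11 = -4*66*11 = -264*11 = -2904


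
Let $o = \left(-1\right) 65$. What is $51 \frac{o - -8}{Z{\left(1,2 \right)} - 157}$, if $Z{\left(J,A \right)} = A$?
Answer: $\frac{2907}{155} \approx 18.755$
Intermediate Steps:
$o = -65$
$51 \frac{o - -8}{Z{\left(1,2 \right)} - 157} = 51 \frac{-65 - -8}{2 - 157} = 51 \frac{-65 + 8}{-155} = 51 \left(\left(-57\right) \left(- \frac{1}{155}\right)\right) = 51 \cdot \frac{57}{155} = \frac{2907}{155}$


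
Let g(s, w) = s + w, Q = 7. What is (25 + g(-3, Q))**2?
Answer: 841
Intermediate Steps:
(25 + g(-3, Q))**2 = (25 + (-3 + 7))**2 = (25 + 4)**2 = 29**2 = 841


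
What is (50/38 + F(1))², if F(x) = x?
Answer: 1936/361 ≈ 5.3629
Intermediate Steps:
(50/38 + F(1))² = (50/38 + 1)² = (50*(1/38) + 1)² = (25/19 + 1)² = (44/19)² = 1936/361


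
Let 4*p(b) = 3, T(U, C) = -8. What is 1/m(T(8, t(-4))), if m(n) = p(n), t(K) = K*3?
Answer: 4/3 ≈ 1.3333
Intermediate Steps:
t(K) = 3*K
p(b) = ¾ (p(b) = (¼)*3 = ¾)
m(n) = ¾
1/m(T(8, t(-4))) = 1/(¾) = 4/3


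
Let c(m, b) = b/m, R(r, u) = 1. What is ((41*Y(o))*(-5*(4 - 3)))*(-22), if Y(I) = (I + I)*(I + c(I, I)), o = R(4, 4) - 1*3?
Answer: 18040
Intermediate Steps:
o = -2 (o = 1 - 1*3 = 1 - 3 = -2)
Y(I) = 2*I*(1 + I) (Y(I) = (I + I)*(I + I/I) = (2*I)*(I + 1) = (2*I)*(1 + I) = 2*I*(1 + I))
((41*Y(o))*(-5*(4 - 3)))*(-22) = ((41*(2*(-2)*(1 - 2)))*(-5*(4 - 3)))*(-22) = ((41*(2*(-2)*(-1)))*(-5*1))*(-22) = ((41*4)*(-5))*(-22) = (164*(-5))*(-22) = -820*(-22) = 18040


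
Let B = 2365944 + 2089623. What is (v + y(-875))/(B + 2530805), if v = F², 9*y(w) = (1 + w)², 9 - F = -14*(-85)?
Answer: 13316725/62877348 ≈ 0.21179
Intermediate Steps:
F = -1181 (F = 9 - (-14)*(-85) = 9 - 1*1190 = 9 - 1190 = -1181)
B = 4455567
y(w) = (1 + w)²/9
v = 1394761 (v = (-1181)² = 1394761)
(v + y(-875))/(B + 2530805) = (1394761 + (1 - 875)²/9)/(4455567 + 2530805) = (1394761 + (⅑)*(-874)²)/6986372 = (1394761 + (⅑)*763876)*(1/6986372) = (1394761 + 763876/9)*(1/6986372) = (13316725/9)*(1/6986372) = 13316725/62877348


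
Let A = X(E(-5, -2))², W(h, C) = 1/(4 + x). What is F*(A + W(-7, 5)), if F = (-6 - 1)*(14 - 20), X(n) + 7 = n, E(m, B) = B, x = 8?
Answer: 6811/2 ≈ 3405.5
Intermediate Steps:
X(n) = -7 + n
W(h, C) = 1/12 (W(h, C) = 1/(4 + 8) = 1/12)
F = 42 (F = -7*(-6) = 42)
A = 81 (A = (-7 - 2)² = (-9)² = 81)
F*(A + W(-7, 5)) = 42*(81 + 1/12) = 42*(973/12) = 6811/2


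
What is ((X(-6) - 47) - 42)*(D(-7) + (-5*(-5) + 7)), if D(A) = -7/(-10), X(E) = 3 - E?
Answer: -2616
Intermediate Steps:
D(A) = 7/10 (D(A) = -7*(-⅒) = 7/10)
((X(-6) - 47) - 42)*(D(-7) + (-5*(-5) + 7)) = (((3 - 1*(-6)) - 47) - 42)*(7/10 + (-5*(-5) + 7)) = (((3 + 6) - 47) - 42)*(7/10 + (25 + 7)) = ((9 - 47) - 42)*(7/10 + 32) = (-38 - 42)*(327/10) = -80*327/10 = -2616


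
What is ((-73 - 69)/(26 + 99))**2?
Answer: 20164/15625 ≈ 1.2905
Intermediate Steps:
((-73 - 69)/(26 + 99))**2 = (-142/125)**2 = 20164/15625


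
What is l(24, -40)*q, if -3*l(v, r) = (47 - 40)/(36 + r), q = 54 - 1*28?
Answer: 91/6 ≈ 15.167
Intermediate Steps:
q = 26 (q = 54 - 28 = 26)
l(v, r) = -7/(3*(36 + r)) (l(v, r) = -(47 - 40)/(3*(36 + r)) = -7/(3*(36 + r)))
l(24, -40)*q = -7/(108 + 3*(-40))*26 = -7/(108 - 120)*26 = -7/(-12)*26 = -7*(-1/12)*26 = (7/12)*26 = 91/6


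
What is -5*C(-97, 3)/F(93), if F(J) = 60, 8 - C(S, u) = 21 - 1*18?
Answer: -5/12 ≈ -0.41667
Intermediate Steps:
C(S, u) = 5 (C(S, u) = 8 - (21 - 1*18) = 8 - (21 - 18) = 8 - 1*3 = 8 - 3 = 5)
-5*C(-97, 3)/F(93) = -25/60 = -5*1/12 = -5/12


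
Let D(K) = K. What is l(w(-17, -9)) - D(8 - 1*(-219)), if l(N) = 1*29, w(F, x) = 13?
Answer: -198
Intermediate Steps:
l(N) = 29
l(w(-17, -9)) - D(8 - 1*(-219)) = 29 - (8 - 1*(-219)) = 29 - (8 + 219) = 29 - 1*227 = 29 - 227 = -198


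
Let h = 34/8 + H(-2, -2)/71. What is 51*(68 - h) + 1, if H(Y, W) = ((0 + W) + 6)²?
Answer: 920375/284 ≈ 3240.8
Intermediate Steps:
H(Y, W) = (6 + W)² (H(Y, W) = (W + 6)² = (6 + W)²)
h = 1271/284 (h = 34/8 + (6 - 2)²/71 = 34*(⅛) + 4²*(1/71) = 17/4 + 16*(1/71) = 17/4 + 16/71 = 1271/284 ≈ 4.4753)
51*(68 - h) + 1 = 51*(68 - 1*1271/284) + 1 = 51*(68 - 1271/284) + 1 = 51*(18041/284) + 1 = 920091/284 + 1 = 920375/284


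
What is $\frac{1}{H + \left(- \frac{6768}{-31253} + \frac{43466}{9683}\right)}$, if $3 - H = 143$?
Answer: $- \frac{302622799}{40943214418} \approx -0.0073913$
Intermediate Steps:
$H = -140$ ($H = 3 - 143 = -140$)
$\frac{1}{H + \left(- \frac{6768}{-31253} + \frac{43466}{9683}\right)} = \frac{1}{-140 + \left(- \frac{6768}{-31253} + \frac{43466}{9683}\right)} = \frac{1}{-140 + \left(\left(-6768\right) \left(- \frac{1}{31253}\right) + 43466 \cdot \frac{1}{9683}\right)} = \frac{1}{-140 + \left(\frac{6768}{31253} + \frac{43466}{9683}\right)} = \frac{1}{-140 + \frac{1423977442}{302622799}} = \frac{1}{- \frac{40943214418}{302622799}} = - \frac{302622799}{40943214418}$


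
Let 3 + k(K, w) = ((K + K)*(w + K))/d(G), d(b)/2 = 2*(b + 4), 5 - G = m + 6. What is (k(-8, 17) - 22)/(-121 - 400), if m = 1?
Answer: 43/521 ≈ 0.082534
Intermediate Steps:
G = -2 (G = 5 - (1 + 6) = 5 - 1*7 = 5 - 7 = -2)
d(b) = 16 + 4*b (d(b) = 2*(2*(b + 4)) = 2*(2*(4 + b)) = 2*(8 + 2*b) = 16 + 4*b)
k(K, w) = -3 + K*(K + w)/4 (k(K, w) = -3 + ((K + K)*(w + K))/(16 + 4*(-2)) = -3 + ((2*K)*(K + w))/(16 - 8) = -3 + (2*K*(K + w))/8 = -3 + (2*K*(K + w))*(1/8) = -3 + K*(K + w)/4)
(k(-8, 17) - 22)/(-121 - 400) = ((-3 + (1/4)*(-8)**2 + (1/4)*(-8)*17) - 22)/(-121 - 400) = ((-3 + (1/4)*64 - 34) - 22)/(-521) = ((-3 + 16 - 34) - 22)*(-1/521) = (-21 - 22)*(-1/521) = -43*(-1/521) = 43/521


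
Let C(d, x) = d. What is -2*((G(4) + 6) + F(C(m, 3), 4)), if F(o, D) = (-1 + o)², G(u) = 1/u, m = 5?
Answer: -89/2 ≈ -44.500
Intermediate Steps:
-2*((G(4) + 6) + F(C(m, 3), 4)) = -2*((1/4 + 6) + (-1 + 5)²) = -2*((¼ + 6) + 4²) = -2*(25/4 + 16) = -2*89/4 = -89/2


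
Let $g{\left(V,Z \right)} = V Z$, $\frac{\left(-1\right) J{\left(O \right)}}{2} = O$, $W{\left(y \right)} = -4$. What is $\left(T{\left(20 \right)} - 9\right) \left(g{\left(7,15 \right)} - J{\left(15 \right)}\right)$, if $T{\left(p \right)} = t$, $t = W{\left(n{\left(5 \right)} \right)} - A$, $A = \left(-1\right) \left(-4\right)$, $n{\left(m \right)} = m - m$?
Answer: $-2295$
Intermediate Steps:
$n{\left(m \right)} = 0$
$J{\left(O \right)} = - 2 O$
$A = 4$
$t = -8$ ($t = -4 - 4 = -8$)
$T{\left(p \right)} = -8$
$\left(T{\left(20 \right)} - 9\right) \left(g{\left(7,15 \right)} - J{\left(15 \right)}\right) = \left(-8 - 9\right) \left(7 \cdot 15 - \left(-2\right) 15\right) = - 17 \left(105 - -30\right) = - 17 \left(105 + 30\right) = \left(-17\right) 135 = -2295$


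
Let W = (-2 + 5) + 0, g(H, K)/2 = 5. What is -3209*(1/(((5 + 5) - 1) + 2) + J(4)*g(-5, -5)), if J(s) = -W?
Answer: 1055761/11 ≈ 95978.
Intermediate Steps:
g(H, K) = 10 (g(H, K) = 2*5 = 10)
W = 3 (W = 3 + 0 = 3)
J(s) = -3 (J(s) = -1*3 = -3)
-3209*(1/(((5 + 5) - 1) + 2) + J(4)*g(-5, -5)) = -3209*(1/(((5 + 5) - 1) + 2) - 3*10) = -3209*(1/((10 - 1) + 2) - 30) = -3209*(1/(9 + 2) - 30) = -3209*(1/11 - 30) = -3209*(-329/11) = 1055761/11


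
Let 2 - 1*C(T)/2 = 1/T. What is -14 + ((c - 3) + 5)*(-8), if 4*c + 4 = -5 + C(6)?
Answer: -58/3 ≈ -19.333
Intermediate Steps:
C(T) = 4 - 2/T
c = -4/3 (c = -1 + (-5 + (4 - 2/6))/4 = -1 + (-5 + (4 - 2*⅙))/4 = -1 + (-5 + (4 - ⅓))/4 = -1 + (-5 + 11/3)/4 = -1 + (¼)*(-4/3) = -1 - ⅓ = -4/3 ≈ -1.3333)
-14 + ((c - 3) + 5)*(-8) = -14 + ((-4/3 - 3) + 5)*(-8) = -14 + (-13/3 + 5)*(-8) = -14 + (⅔)*(-8) = -14 - 16/3 = -58/3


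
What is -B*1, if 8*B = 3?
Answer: -3/8 ≈ -0.37500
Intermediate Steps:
B = 3/8 (B = (⅛)*3 = 3/8 ≈ 0.37500)
-B*1 = -1*3/8*1 = -3/8*1 = -3/8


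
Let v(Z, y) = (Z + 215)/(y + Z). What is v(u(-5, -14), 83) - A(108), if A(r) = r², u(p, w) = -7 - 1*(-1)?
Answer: -81629/7 ≈ -11661.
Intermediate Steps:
u(p, w) = -6 (u(p, w) = -7 + 1 = -6)
v(Z, y) = (215 + Z)/(Z + y)
v(u(-5, -14), 83) - A(108) = (215 - 6)/(-6 + 83) - 1*108² = 209/77 - 1*11664 = (1/77)*209 - 11664 = 19/7 - 11664 = -81629/7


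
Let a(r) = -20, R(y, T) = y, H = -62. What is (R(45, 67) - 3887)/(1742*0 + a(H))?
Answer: 1921/10 ≈ 192.10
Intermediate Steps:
(R(45, 67) - 3887)/(1742*0 + a(H)) = (45 - 3887)/(1742*0 - 20) = -3842/(0 - 20) = -3842/(-20) = -3842*(-1/20) = 1921/10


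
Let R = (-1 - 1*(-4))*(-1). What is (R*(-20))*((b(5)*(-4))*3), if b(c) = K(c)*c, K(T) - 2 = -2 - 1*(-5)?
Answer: -18000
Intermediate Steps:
K(T) = 5 (K(T) = 2 + (-2 - 1*(-5)) = 2 + (-2 + 5) = 2 + 3 = 5)
b(c) = 5*c
R = -3 (R = (-1 + 4)*(-1) = 3*(-1) = -3)
(R*(-20))*((b(5)*(-4))*3) = (-3*(-20))*(((5*5)*(-4))*3) = 60*((25*(-4))*3) = 60*(-100*3) = 60*(-300) = -18000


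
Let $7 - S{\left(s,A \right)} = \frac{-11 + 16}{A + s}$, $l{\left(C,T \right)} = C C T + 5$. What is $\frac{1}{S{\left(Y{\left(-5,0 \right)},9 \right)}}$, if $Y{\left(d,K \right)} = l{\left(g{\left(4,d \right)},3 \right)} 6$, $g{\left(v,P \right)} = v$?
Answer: $\frac{327}{2284} \approx 0.14317$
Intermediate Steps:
$l{\left(C,T \right)} = 5 + T C^{2}$ ($l{\left(C,T \right)} = C^{2} T + 5 = T C^{2} + 5 = 5 + T C^{2}$)
$Y{\left(d,K \right)} = 318$ ($Y{\left(d,K \right)} = \left(5 + 3 \cdot 4^{2}\right) 6 = \left(5 + 3 \cdot 16\right) 6 = \left(5 + 48\right) 6 = 53 \cdot 6 = 318$)
$S{\left(s,A \right)} = 7 - \frac{5}{A + s}$ ($S{\left(s,A \right)} = 7 - \frac{-11 + 16}{A + s} = 7 - \frac{5}{A + s}$)
$\frac{1}{S{\left(Y{\left(-5,0 \right)},9 \right)}} = \frac{1}{\frac{1}{9 + 318} \left(-5 + 7 \cdot 9 + 7 \cdot 318\right)} = \frac{1}{\frac{1}{327} \left(-5 + 63 + 2226\right)} = \frac{1}{\frac{1}{327} \cdot 2284} = \frac{1}{\frac{2284}{327}} = \frac{327}{2284}$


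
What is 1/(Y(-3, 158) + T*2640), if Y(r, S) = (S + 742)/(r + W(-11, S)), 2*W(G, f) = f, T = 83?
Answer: 19/4163505 ≈ 4.5635e-6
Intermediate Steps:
W(G, f) = f/2
Y(r, S) = (742 + S)/(r + S/2) (Y(r, S) = (S + 742)/(r + S/2) = (742 + S)/(r + S/2))
1/(Y(-3, 158) + T*2640) = 1/(2*(742 + 158)/(158 + 2*(-3)) + 83*2640) = 1/(2*900/(158 - 6) + 219120) = 1/(2*900/152 + 219120) = 1/(2*(1/152)*900 + 219120) = 1/(225/19 + 219120) = 1/(4163505/19) = 19/4163505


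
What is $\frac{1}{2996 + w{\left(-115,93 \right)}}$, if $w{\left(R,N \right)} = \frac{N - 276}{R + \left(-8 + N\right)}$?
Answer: $\frac{10}{30021} \approx 0.0003331$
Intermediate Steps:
$w{\left(R,N \right)} = \frac{-276 + N}{-8 + N + R}$
$\frac{1}{2996 + w{\left(-115,93 \right)}} = \frac{1}{2996 + \frac{-276 + 93}{-8 + 93 - 115}} = \frac{1}{2996 + \frac{1}{-30} \left(-183\right)} = \frac{1}{2996 - - \frac{61}{10}} = \frac{1}{2996 + \frac{61}{10}} = \frac{1}{\frac{30021}{10}} = \frac{10}{30021}$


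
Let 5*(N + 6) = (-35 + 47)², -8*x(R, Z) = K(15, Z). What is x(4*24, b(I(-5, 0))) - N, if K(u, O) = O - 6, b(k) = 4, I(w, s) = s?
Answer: -451/20 ≈ -22.550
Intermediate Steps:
K(u, O) = -6 + O
x(R, Z) = ¾ - Z/8 (x(R, Z) = -(-6 + Z)/8 = ¾ - Z/8)
N = 114/5 (N = -6 + (-35 + 47)²/5 = -6 + (⅕)*12² = -6 + (⅕)*144 = -6 + 144/5 = 114/5 ≈ 22.800)
x(4*24, b(I(-5, 0))) - N = (¾ - ⅛*4) - 1*114/5 = (¾ - ½) - 114/5 = ¼ - 114/5 = -451/20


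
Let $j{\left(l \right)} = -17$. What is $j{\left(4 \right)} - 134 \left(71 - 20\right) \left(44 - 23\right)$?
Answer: $-143531$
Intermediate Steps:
$j{\left(4 \right)} - 134 \left(71 - 20\right) \left(44 - 23\right) = -17 - 134 \left(71 - 20\right) \left(44 - 23\right) = -17 - 134 \cdot 51 \cdot 21 = -17 - 143514 = -143531$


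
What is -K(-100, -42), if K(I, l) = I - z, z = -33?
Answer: 67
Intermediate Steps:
K(I, l) = 33 + I (K(I, l) = I - 1*(-33) = I + 33 = 33 + I)
-K(-100, -42) = -(33 - 100) = -1*(-67) = 67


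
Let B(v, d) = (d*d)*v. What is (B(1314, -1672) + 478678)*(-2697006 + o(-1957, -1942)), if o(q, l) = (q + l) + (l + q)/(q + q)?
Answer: -19418893266280331317/1957 ≈ -9.9228e+15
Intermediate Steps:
B(v, d) = v*d² (B(v, d) = d²*v = v*d²)
o(q, l) = l + q + (l + q)/(2*q) (o(q, l) = (l + q) + (l + q)/((2*q)) = (l + q) + (l + q)*(1/(2*q)) = (l + q) + (l + q)/(2*q) = l + q + (l + q)/(2*q))
(B(1314, -1672) + 478678)*(-2697006 + o(-1957, -1942)) = (1314*(-1672)² + 478678)*(-2697006 + (½ - 1942 - 1957 + (½)*(-1942)/(-1957))) = (1314*2795584 + 478678)*(-2697006 + (½ - 1942 - 1957 + (½)*(-1942)*(-1/1957))) = (3673397376 + 478678)*(-2697006 + (½ - 1942 - 1957 + 971/1957)) = 3673876054*(-2697006 - 15256787/3914) = 3673876054*(-10571338271/3914) = -19418893266280331317/1957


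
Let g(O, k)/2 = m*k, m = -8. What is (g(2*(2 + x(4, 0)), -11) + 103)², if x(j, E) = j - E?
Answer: 77841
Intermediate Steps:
g(O, k) = -16*k (g(O, k) = 2*(-8*k) = -16*k)
(g(2*(2 + x(4, 0)), -11) + 103)² = (-16*(-11) + 103)² = (176 + 103)² = 279² = 77841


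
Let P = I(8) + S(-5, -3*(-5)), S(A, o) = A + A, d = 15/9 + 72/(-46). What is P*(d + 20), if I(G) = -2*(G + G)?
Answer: -19418/23 ≈ -844.26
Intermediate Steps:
I(G) = -4*G
d = 7/69 (d = 15*(⅑) + 72*(-1/46) = 5/3 - 36/23 = 7/69 ≈ 0.10145)
S(A, o) = 2*A
P = -42 (P = -4*8 + 2*(-5) = -32 - 10 = -42)
P*(d + 20) = -42*(7/69 + 20) = -42*1387/69 = -19418/23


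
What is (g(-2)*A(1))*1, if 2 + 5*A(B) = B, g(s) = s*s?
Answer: -⅘ ≈ -0.80000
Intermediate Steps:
g(s) = s²
A(B) = -⅖ + B/5
(g(-2)*A(1))*1 = ((-2)²*(-⅖ + (⅕)*1))*1 = (4*(-⅖ + ⅕))*1 = (4*(-⅕))*1 = -⅘*1 = -⅘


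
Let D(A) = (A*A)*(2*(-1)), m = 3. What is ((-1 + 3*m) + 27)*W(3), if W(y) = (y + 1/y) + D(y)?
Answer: -1540/3 ≈ -513.33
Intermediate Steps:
D(A) = -2*A² (D(A) = A²*(-2) = -2*A²)
W(y) = y + 1/y - 2*y² (W(y) = (y + 1/y) - 2*y² = y + 1/y - 2*y²)
((-1 + 3*m) + 27)*W(3) = ((-1 + 3*3) + 27)*(3 + 1/3 - 2*3²) = ((-1 + 9) + 27)*(3 + ⅓ - 2*9) = (8 + 27)*(3 + ⅓ - 18) = 35*(-44/3) = -1540/3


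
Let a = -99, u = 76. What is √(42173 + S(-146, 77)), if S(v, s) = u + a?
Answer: 5*√1686 ≈ 205.30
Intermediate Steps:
S(v, s) = -23 (S(v, s) = 76 - 99 = -23)
√(42173 + S(-146, 77)) = √(42173 - 23) = √42150 = 5*√1686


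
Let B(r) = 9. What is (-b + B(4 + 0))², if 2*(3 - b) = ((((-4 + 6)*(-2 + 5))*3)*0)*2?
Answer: 36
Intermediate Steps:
b = 3 (b = 3 - (((-4 + 6)*(-2 + 5))*3)*0*2/2 = 3 - ((2*3)*3)*0*2/2 = 3 - (6*3)*0*2/2 = 3 - 18*0*2/2 = 3 - 0*2 = 3 - ½*0 = 3 + 0 = 3)
(-b + B(4 + 0))² = (-1*3 + 9)² = (-3 + 9)² = 6² = 36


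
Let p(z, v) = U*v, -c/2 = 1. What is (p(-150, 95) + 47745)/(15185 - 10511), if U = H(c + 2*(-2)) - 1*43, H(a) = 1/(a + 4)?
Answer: 29075/3116 ≈ 9.3309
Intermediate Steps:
c = -2 (c = -2*1 = -2)
H(a) = 1/(4 + a)
U = -87/2 (U = 1/(4 + (-2 + 2*(-2))) - 1*43 = 1/(4 + (-2 - 4)) - 43 = 1/(4 - 6) - 43 = 1/(-2) - 43 = -½ - 43 = -87/2 ≈ -43.500)
p(z, v) = -87*v/2
(p(-150, 95) + 47745)/(15185 - 10511) = (-87/2*95 + 47745)/(15185 - 10511) = (-8265/2 + 47745)/4674 = (87225/2)*(1/4674) = 29075/3116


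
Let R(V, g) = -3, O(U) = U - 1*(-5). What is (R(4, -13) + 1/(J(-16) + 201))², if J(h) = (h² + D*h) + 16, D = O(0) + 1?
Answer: 1276900/142129 ≈ 8.9841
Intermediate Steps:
O(U) = 5 + U (O(U) = U + 5 = 5 + U)
D = 6 (D = (5 + 0) + 1 = 5 + 1 = 6)
J(h) = 16 + h² + 6*h (J(h) = (h² + 6*h) + 16 = 16 + h² + 6*h)
(R(4, -13) + 1/(J(-16) + 201))² = (-3 + 1/((16 + (-16)² + 6*(-16)) + 201))² = (-3 + 1/((16 + 256 - 96) + 201))² = (-3 + 1/(176 + 201))² = (-3 + 1/377)² = (-1130/377)² = 1276900/142129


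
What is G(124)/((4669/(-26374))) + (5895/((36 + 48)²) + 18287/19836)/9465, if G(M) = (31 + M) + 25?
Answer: -860564009392469/846366811920 ≈ -1016.8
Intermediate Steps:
G(M) = 56 + M
G(124)/((4669/(-26374))) + (5895/((36 + 48)²) + 18287/19836)/9465 = (56 + 124)/((4669/(-26374))) + (5895/((36 + 48)²) + 18287/19836)/9465 = 180/((4669*(-1/26374))) + (5895/(84²) + 18287*(1/19836))*(1/9465) = 180/(-4669/26374) + (5895/7056 + 18287/19836)*(1/9465) = 180*(-26374/4669) + (5895*(1/7056) + 18287/19836)*(1/9465) = -4747320/4669 + (655/784 + 18287/19836)*(1/9465) = -4747320/4669 + (6832397/3887856)*(1/9465) = -4747320/4669 + 6832397/36798557040 = -860564009392469/846366811920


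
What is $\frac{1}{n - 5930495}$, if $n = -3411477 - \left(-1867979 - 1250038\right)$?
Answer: $- \frac{1}{6223955} \approx -1.6067 \cdot 10^{-7}$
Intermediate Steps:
$n = -293460$ ($n = -3411477 - \left(-1867979 - 1250038\right) = -3411477 - -3118017 = -3411477 + 3118017 = -293460$)
$\frac{1}{n - 5930495} = \frac{1}{-293460 - 5930495} = \frac{1}{-6223955} = - \frac{1}{6223955}$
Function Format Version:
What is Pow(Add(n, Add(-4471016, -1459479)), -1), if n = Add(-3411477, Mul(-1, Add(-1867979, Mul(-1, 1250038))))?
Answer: Rational(-1, 6223955) ≈ -1.6067e-7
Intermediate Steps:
n = -293460 (n = Add(-3411477, Mul(-1, Add(-1867979, -1250038))) = Add(-3411477, Mul(-1, -3118017)) = Add(-3411477, 3118017) = -293460)
Pow(Add(n, Add(-4471016, -1459479)), -1) = Pow(Add(-293460, Add(-4471016, -1459479)), -1) = Pow(Add(-293460, -5930495), -1) = Pow(-6223955, -1) = Rational(-1, 6223955)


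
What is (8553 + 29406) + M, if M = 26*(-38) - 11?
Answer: 36960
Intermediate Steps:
M = -999 (M = -988 - 11 = -999)
(8553 + 29406) + M = (8553 + 29406) - 999 = 37959 - 999 = 36960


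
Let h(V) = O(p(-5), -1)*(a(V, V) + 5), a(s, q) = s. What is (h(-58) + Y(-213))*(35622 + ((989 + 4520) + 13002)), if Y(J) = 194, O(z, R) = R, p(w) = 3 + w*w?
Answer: 13370851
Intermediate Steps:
p(w) = 3 + w²
h(V) = -5 - V (h(V) = -(V + 5) = -(5 + V) = -5 - V)
(h(-58) + Y(-213))*(35622 + ((989 + 4520) + 13002)) = ((-5 - 1*(-58)) + 194)*(35622 + ((989 + 4520) + 13002)) = ((-5 + 58) + 194)*(35622 + (5509 + 13002)) = (53 + 194)*(35622 + 18511) = 247*54133 = 13370851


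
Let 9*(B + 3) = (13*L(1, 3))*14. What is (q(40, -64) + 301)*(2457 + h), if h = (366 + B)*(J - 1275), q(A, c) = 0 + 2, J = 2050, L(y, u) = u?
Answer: 100231996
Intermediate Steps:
q(A, c) = 2
B = 173/3 (B = -3 + ((13*3)*14)/9 = -3 + (39*14)/9 = -3 + (1/9)*546 = -3 + 182/3 = 173/3 ≈ 57.667)
h = 985025/3 (h = (366 + 173/3)*(2050 - 1275) = (1271/3)*775 = 985025/3 ≈ 3.2834e+5)
(q(40, -64) + 301)*(2457 + h) = (2 + 301)*(2457 + 985025/3) = 303*(992396/3) = 100231996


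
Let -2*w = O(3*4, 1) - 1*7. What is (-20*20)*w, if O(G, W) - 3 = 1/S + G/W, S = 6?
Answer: 4900/3 ≈ 1633.3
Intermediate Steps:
O(G, W) = 19/6 + G/W (O(G, W) = 3 + (1/6 + G/W) = 3 + (1*(⅙) + G/W) = 3 + (⅙ + G/W) = 19/6 + G/W)
w = -49/12 (w = -((19/6 + (3*4)/1) - 1*7)/2 = -((19/6 + 12*1) - 7)/2 = -((19/6 + 12) - 7)/2 = -(91/6 - 7)/2 = -½*49/6 = -49/12 ≈ -4.0833)
(-20*20)*w = -20*20*(-49/12) = -400*(-49/12) = 4900/3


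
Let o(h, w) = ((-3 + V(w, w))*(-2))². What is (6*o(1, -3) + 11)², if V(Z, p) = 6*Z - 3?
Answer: 191407225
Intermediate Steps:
V(Z, p) = -3 + 6*Z
o(h, w) = (12 - 12*w)² (o(h, w) = ((-3 + (-3 + 6*w))*(-2))² = ((-6 + 6*w)*(-2))² = (12 - 12*w)²)
(6*o(1, -3) + 11)² = (6*(144*(-1 - 3)²) + 11)² = (6*(144*(-4)²) + 11)² = (6*(144*16) + 11)² = (6*2304 + 11)² = (13824 + 11)² = 13835² = 191407225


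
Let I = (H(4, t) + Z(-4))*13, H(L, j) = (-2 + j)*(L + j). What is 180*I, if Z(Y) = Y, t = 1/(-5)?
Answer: -144612/5 ≈ -28922.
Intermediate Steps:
t = -⅕ ≈ -0.20000
I = -4017/25 (I = (((-⅕)² - 2*4 - 2*(-⅕) + 4*(-⅕)) - 4)*13 = ((1/25 - 8 + ⅖ - ⅘) - 4)*13 = (-209/25 - 4)*13 = -309/25*13 = -4017/25 ≈ -160.68)
180*I = 180*(-4017/25) = -144612/5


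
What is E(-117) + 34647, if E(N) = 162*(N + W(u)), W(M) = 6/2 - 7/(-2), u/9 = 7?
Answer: 16746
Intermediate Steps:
u = 63 (u = 9*7 = 63)
W(M) = 13/2 (W(M) = 6*(1/2) - 7*(-1/2) = 3 + 7/2 = 13/2)
E(N) = 1053 + 162*N (E(N) = 162*(N + 13/2) = 162*(13/2 + N) = 1053 + 162*N)
E(-117) + 34647 = (1053 + 162*(-117)) + 34647 = (1053 - 18954) + 34647 = -17901 + 34647 = 16746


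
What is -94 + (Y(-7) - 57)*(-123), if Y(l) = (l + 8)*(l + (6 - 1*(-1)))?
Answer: 6917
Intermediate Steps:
Y(l) = (7 + l)*(8 + l) (Y(l) = (8 + l)*(l + (6 + 1)) = (8 + l)*(l + 7) = (8 + l)*(7 + l) = (7 + l)*(8 + l))
-94 + (Y(-7) - 57)*(-123) = -94 + ((56 + (-7)² + 15*(-7)) - 57)*(-123) = -94 + ((56 + 49 - 105) - 57)*(-123) = -94 + (0 - 57)*(-123) = -94 - 57*(-123) = -94 + 7011 = 6917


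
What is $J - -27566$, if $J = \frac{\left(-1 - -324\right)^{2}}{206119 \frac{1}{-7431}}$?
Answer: $\frac{4906607555}{206119} \approx 23805.0$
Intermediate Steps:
$J = - \frac{775268799}{206119}$ ($J = \frac{\left(-1 + 324\right)^{2}}{206119 \left(- \frac{1}{7431}\right)} = \frac{323^{2}}{- \frac{206119}{7431}} = 104329 \left(- \frac{7431}{206119}\right) = - \frac{775268799}{206119} \approx -3761.3$)
$J - -27566 = - \frac{775268799}{206119} - -27566 = - \frac{775268799}{206119} + 27566 = \frac{4906607555}{206119}$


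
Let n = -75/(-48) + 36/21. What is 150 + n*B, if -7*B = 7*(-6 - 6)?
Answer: 5301/28 ≈ 189.32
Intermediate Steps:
n = 367/112 (n = -75*(-1/48) + 36*(1/21) = 25/16 + 12/7 = 367/112 ≈ 3.2768)
B = 12 (B = -(-6 - 6) = -(-12) = -⅐*(-84) = 12)
150 + n*B = 150 + (367/112)*12 = 150 + 1101/28 = 5301/28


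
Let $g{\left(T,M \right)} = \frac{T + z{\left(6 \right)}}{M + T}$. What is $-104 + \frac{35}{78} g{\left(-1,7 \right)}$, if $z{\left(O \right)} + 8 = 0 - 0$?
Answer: $- \frac{5443}{52} \approx -104.67$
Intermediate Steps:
$z{\left(O \right)} = -8$ ($z{\left(O \right)} = -8 + \left(0 - 0\right) = -8 + \left(0 + 0\right) = -8 + 0 = -8$)
$g{\left(T,M \right)} = \frac{-8 + T}{M + T}$ ($g{\left(T,M \right)} = \frac{T - 8}{M + T} = \frac{-8 + T}{M + T}$)
$-104 + \frac{35}{78} g{\left(-1,7 \right)} = -104 + \frac{35}{78} \frac{-8 - 1}{7 - 1} = -104 + 35 \cdot \frac{1}{78} \cdot \frac{1}{6} \left(-9\right) = -104 + \frac{35 \cdot \frac{1}{6} \left(-9\right)}{78} = -104 + \frac{35}{78} \left(- \frac{3}{2}\right) = -104 - \frac{35}{52} = - \frac{5443}{52}$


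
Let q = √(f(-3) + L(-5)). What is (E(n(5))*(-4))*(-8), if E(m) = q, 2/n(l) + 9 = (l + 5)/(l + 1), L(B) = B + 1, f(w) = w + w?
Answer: 32*I*√10 ≈ 101.19*I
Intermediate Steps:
f(w) = 2*w
L(B) = 1 + B
n(l) = 2/(-9 + (5 + l)/(1 + l)) (n(l) = 2/(-9 + (l + 5)/(l + 1)) = 2/(-9 + (5 + l)/(1 + l)))
q = I*√10 (q = √(2*(-3) + (1 - 5)) = √(-6 - 4) = √(-10) = I*√10 ≈ 3.1623*I)
E(m) = I*√10
(E(n(5))*(-4))*(-8) = ((I*√10)*(-4))*(-8) = -4*I*√10*(-8) = 32*I*√10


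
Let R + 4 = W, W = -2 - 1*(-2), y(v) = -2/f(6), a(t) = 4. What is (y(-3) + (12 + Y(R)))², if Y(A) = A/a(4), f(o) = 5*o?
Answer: 26896/225 ≈ 119.54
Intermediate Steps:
y(v) = -1/15 (y(v) = -2/(5*6) = -2/30 = -2*1/30 = -1/15)
W = 0 (W = -2 + 2 = 0)
R = -4 (R = -4 + 0 = -4)
Y(A) = A/4
(y(-3) + (12 + Y(R)))² = (-1/15 + (12 + (¼)*(-4)))² = (-1/15 + (12 - 1))² = (-1/15 + 11)² = (164/15)² = 26896/225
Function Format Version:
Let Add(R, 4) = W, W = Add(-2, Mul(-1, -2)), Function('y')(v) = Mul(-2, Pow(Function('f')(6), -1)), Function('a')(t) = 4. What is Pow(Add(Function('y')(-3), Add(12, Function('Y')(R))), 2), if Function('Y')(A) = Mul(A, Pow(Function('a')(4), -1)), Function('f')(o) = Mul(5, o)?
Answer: Rational(26896, 225) ≈ 119.54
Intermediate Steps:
Function('y')(v) = Rational(-1, 15) (Function('y')(v) = Mul(-2, Pow(Mul(5, 6), -1)) = Mul(-2, Pow(30, -1)) = Mul(-2, Rational(1, 30)) = Rational(-1, 15))
W = 0 (W = Add(-2, 2) = 0)
R = -4 (R = Add(-4, 0) = -4)
Function('Y')(A) = Mul(Rational(1, 4), A) (Function('Y')(A) = Mul(A, Pow(4, -1)) = Mul(A, Rational(1, 4)) = Mul(Rational(1, 4), A))
Pow(Add(Function('y')(-3), Add(12, Function('Y')(R))), 2) = Pow(Add(Rational(-1, 15), Add(12, Mul(Rational(1, 4), -4))), 2) = Pow(Add(Rational(-1, 15), Add(12, -1)), 2) = Pow(Add(Rational(-1, 15), 11), 2) = Pow(Rational(164, 15), 2) = Rational(26896, 225)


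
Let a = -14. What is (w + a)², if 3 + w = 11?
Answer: 36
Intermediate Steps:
w = 8 (w = -3 + 11 = 8)
(w + a)² = (8 - 14)² = (-6)² = 36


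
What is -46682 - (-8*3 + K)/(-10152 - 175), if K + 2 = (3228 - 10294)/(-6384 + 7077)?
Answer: -334084939786/7156611 ≈ -46682.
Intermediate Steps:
K = -8452/693 (K = -2 + (3228 - 10294)/(-6384 + 7077) = -2 - 7066/693 = -8452/693 ≈ -12.196)
-46682 - (-8*3 + K)/(-10152 - 175) = -46682 - (-8*3 - 8452/693)/(-10152 - 175) = -46682 - (-24 - 8452/693)/(-10327) = -46682 - (-25084)*(-1)/(693*10327) = -46682 - 1*25084/7156611 = -46682 - 25084/7156611 = -334084939786/7156611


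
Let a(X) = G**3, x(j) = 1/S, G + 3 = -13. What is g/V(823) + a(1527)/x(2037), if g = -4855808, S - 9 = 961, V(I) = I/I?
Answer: -8828928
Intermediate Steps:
V(I) = 1
S = 970 (S = 9 + 961 = 970)
G = -16 (G = -3 - 13 = -16)
x(j) = 1/970
a(X) = -4096 (a(X) = (-16)**3 = -4096)
g/V(823) + a(1527)/x(2037) = -4855808/1 - 4096/1/970 = -4855808*1 - 4096*970 = -4855808 - 3973120 = -8828928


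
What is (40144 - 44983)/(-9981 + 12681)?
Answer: -1613/900 ≈ -1.7922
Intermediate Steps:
(40144 - 44983)/(-9981 + 12681) = -4839/2700 = -4839*1/2700 = -1613/900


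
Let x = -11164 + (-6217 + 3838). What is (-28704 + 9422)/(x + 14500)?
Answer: -19282/957 ≈ -20.148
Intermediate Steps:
x = -13543 (x = -11164 - 2379 = -13543)
(-28704 + 9422)/(x + 14500) = (-28704 + 9422)/(-13543 + 14500) = -19282/957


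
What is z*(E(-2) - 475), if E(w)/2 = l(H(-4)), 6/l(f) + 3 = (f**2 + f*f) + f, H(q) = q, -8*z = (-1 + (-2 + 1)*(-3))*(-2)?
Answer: -11863/50 ≈ -237.26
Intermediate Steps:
z = 1/2 (z = -(-1 + (-2 + 1)*(-3))*(-2)/8 = -(-1 - 1*(-3))*(-2)/8 = -(-1 + 3)*(-2)/8 = -(-2)/4 = -1/8*(-4) = 1/2 ≈ 0.50000)
l(f) = 6/(-3 + f + 2*f**2) (l(f) = 6/(-3 + ((f**2 + f*f) + f)) = 6/(-3 + ((f**2 + f**2) + f)) = 6/(-3 + (2*f**2 + f)) = 6/(-3 + (f + 2*f**2)) = 6/(-3 + f + 2*f**2))
E(w) = 12/25 (E(w) = 2*(6/(-3 - 4 + 2*(-4)**2)) = 2*(6/(-3 - 4 + 2*16)) = 2*(6/(-3 - 4 + 32)) = 2*(6/25) = 12/25)
z*(E(-2) - 475) = (12/25 - 475)/2 = (1/2)*(-11863/25) = -11863/50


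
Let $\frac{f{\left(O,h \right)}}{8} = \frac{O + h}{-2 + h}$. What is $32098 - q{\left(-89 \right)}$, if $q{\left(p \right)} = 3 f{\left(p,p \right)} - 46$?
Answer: $\frac{2920832}{91} \approx 32097.0$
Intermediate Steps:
$f{\left(O,h \right)} = \frac{8 \left(O + h\right)}{-2 + h}$ ($f{\left(O,h \right)} = 8 \frac{O + h}{-2 + h} = \frac{8 \left(O + h\right)}{-2 + h}$)
$q{\left(p \right)} = -46 + \frac{48 p}{-2 + p}$ ($q{\left(p \right)} = 3 \frac{8 \left(p + p\right)}{-2 + p} - 46 = 3 \frac{8 \cdot 2 p}{-2 + p} - 46 = 3 \frac{16 p}{-2 + p} - 46 = \frac{48 p}{-2 + p} - 46 = -46 + \frac{48 p}{-2 + p}$)
$32098 - q{\left(-89 \right)} = 32098 - \frac{2 \left(46 - 89\right)}{-2 - 89} = 32098 - 2 \frac{1}{-91} \left(-43\right) = 32098 - 2 \left(- \frac{1}{91}\right) \left(-43\right) = 32098 - \frac{86}{91} = \frac{2920832}{91}$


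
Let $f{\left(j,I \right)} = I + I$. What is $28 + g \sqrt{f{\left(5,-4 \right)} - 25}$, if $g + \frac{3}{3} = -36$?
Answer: $28 - 37 i \sqrt{33} \approx 28.0 - 212.55 i$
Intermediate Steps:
$f{\left(j,I \right)} = 2 I$
$g = -37$ ($g = -1 - 36 = -37$)
$28 + g \sqrt{f{\left(5,-4 \right)} - 25} = 28 - 37 \sqrt{2 \left(-4\right) - 25} = 28 - 37 \sqrt{-8 - 25} = 28 - 37 \sqrt{-33} = 28 - 37 i \sqrt{33}$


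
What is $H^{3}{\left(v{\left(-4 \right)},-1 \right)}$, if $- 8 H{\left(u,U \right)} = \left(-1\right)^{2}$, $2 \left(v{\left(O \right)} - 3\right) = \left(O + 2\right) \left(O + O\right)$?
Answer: $- \frac{1}{512} \approx -0.0019531$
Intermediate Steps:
$v{\left(O \right)} = 3 + O \left(2 + O\right)$ ($v{\left(O \right)} = 3 + \frac{\left(O + 2\right) \left(O + O\right)}{2} = 3 + \frac{\left(2 + O\right) 2 O}{2} = 3 + \frac{2 O \left(2 + O\right)}{2} = 3 + O \left(2 + O\right)$)
$H{\left(u,U \right)} = - \frac{1}{8}$ ($H{\left(u,U \right)} = - \frac{\left(-1\right)^{2}}{8} = \left(- \frac{1}{8}\right) 1 = - \frac{1}{8}$)
$H^{3}{\left(v{\left(-4 \right)},-1 \right)} = \left(- \frac{1}{8}\right)^{3} = - \frac{1}{512}$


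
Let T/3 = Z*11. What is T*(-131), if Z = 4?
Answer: -17292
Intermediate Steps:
T = 132 (T = 3*(4*11) = 3*44 = 132)
T*(-131) = 132*(-131) = -17292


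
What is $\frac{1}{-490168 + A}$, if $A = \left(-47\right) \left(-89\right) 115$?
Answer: $- \frac{1}{9123} \approx -0.00010961$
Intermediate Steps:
$A = 481045$ ($A = 4183 \cdot 115 = 481045$)
$\frac{1}{-490168 + A} = \frac{1}{-490168 + 481045} = \frac{1}{-9123} = - \frac{1}{9123}$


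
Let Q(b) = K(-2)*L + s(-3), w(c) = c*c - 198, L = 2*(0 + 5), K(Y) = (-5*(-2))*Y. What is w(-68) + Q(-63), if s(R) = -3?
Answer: 4223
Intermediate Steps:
K(Y) = 10*Y
L = 10 (L = 2*5 = 10)
w(c) = -198 + c² (w(c) = c² - 198 = -198 + c²)
Q(b) = -203 (Q(b) = (10*(-2))*10 - 3 = -20*10 - 3 = -200 - 3 = -203)
w(-68) + Q(-63) = (-198 + (-68)²) - 203 = (-198 + 4624) - 203 = 4426 - 203 = 4223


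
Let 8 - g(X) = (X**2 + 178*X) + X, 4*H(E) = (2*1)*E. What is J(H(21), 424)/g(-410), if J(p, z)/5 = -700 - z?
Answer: 2810/47351 ≈ 0.059344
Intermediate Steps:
H(E) = E/2 (H(E) = ((2*1)*E)/4 = (2*E)/4 = E/2)
J(p, z) = -3500 - 5*z (J(p, z) = 5*(-700 - z) = -3500 - 5*z)
g(X) = 8 - X**2 - 179*X (g(X) = 8 - ((X**2 + 178*X) + X) = 8 - (X**2 + 179*X) = 8 + (-X**2 - 179*X) = 8 - X**2 - 179*X)
J(H(21), 424)/g(-410) = (-3500 - 5*424)/(8 - 1*(-410)**2 - 179*(-410)) = (-3500 - 2120)/(8 - 1*168100 + 73390) = -5620/(8 - 168100 + 73390) = -5620/(-94702) = -5620*(-1/94702) = 2810/47351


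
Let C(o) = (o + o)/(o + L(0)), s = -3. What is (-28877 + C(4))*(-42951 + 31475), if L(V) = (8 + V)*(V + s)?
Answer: 1656985212/5 ≈ 3.3140e+8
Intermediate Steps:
L(V) = (-3 + V)*(8 + V) (L(V) = (8 + V)*(V - 3) = (8 + V)*(-3 + V) = (-3 + V)*(8 + V))
C(o) = 2*o/(-24 + o) (C(o) = (o + o)/(o + (-24 + 0² + 5*0)) = (2*o)/(o + (-24 + 0 + 0)) = (2*o)/(o - 24) = (2*o)/(-24 + o) = 2*o/(-24 + o))
(-28877 + C(4))*(-42951 + 31475) = (-28877 + 2*4/(-24 + 4))*(-42951 + 31475) = (-28877 + 2*4/(-20))*(-11476) = (-28877 + 2*4*(-1/20))*(-11476) = (-28877 - ⅖)*(-11476) = -144387/5*(-11476) = 1656985212/5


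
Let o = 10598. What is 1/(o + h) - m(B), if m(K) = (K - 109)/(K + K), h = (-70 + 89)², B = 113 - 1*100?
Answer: 40465/10959 ≈ 3.6924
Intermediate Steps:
B = 13 (B = 113 - 100 = 13)
h = 361 (h = 19² = 361)
m(K) = (-109 + K)/(2*K) (m(K) = (-109 + K)/((2*K)) = (-109 + K)*(1/(2*K)) = (-109 + K)/(2*K))
1/(o + h) - m(B) = 1/(10598 + 361) - (-109 + 13)/(2*13) = 1/10959 - (-96)/(2*13) = 1/10959 - 1*(-48/13) = 1/10959 + 48/13 = 40465/10959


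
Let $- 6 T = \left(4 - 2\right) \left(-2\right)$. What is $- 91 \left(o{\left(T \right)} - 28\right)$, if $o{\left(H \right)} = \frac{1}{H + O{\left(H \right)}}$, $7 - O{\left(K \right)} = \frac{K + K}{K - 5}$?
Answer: $\frac{788879}{311} \approx 2536.6$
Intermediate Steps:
$T = \frac{2}{3}$ ($T = - \frac{\left(4 - 2\right) \left(-2\right)}{6} = - \frac{2 \left(-2\right)}{6} = \left(- \frac{1}{6}\right) \left(-4\right) = \frac{2}{3} \approx 0.66667$)
$O{\left(K \right)} = 7 - \frac{2 K}{-5 + K}$ ($O{\left(K \right)} = 7 - \frac{K + K}{K - 5} = 7 - \frac{2 K}{-5 + K}$)
$o{\left(H \right)} = \frac{1}{H + \frac{5 \left(-7 + H\right)}{-5 + H}}$
$- 91 \left(o{\left(T \right)} - 28\right) = - 91 \left(\frac{-5 + \frac{2}{3}}{-35 + \left(\frac{2}{3}\right)^{2}} - 28\right) = - 91 \left(\frac{1}{-35 + \frac{4}{9}} \left(- \frac{13}{3}\right) - 28\right) = - 91 \left(\frac{1}{- \frac{311}{9}} \left(- \frac{13}{3}\right) - 28\right) = - 91 \left(\left(- \frac{9}{311}\right) \left(- \frac{13}{3}\right) - 28\right) = - 91 \left(\frac{39}{311} - 28\right) = \left(-91\right) \left(- \frac{8669}{311}\right) = \frac{788879}{311}$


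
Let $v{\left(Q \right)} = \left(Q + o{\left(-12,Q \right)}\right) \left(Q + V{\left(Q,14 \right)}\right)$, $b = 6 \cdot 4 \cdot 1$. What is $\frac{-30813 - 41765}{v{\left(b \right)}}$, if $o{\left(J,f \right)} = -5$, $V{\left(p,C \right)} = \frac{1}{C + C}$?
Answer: $- \frac{2032184}{12787} \approx -158.93$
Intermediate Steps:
$V{\left(p,C \right)} = \frac{1}{2 C}$
$b = 24$ ($b = 24 \cdot 1 = 24$)
$v{\left(Q \right)} = \left(-5 + Q\right) \left(\frac{1}{28} + Q\right)$ ($v{\left(Q \right)} = \left(Q - 5\right) \left(Q + \frac{1}{2 \cdot 14}\right) = \left(-5 + Q\right) \left(Q + \frac{1}{2} \cdot \frac{1}{14}\right) = \left(-5 + Q\right) \left(Q + \frac{1}{28}\right) = \left(-5 + Q\right) \left(\frac{1}{28} + Q\right)$)
$\frac{-30813 - 41765}{v{\left(b \right)}} = \frac{-30813 - 41765}{- \frac{5}{28} + 24^{2} - \frac{834}{7}} = \frac{-30813 - 41765}{- \frac{5}{28} + 576 - \frac{834}{7}} = - \frac{72578}{\frac{12787}{28}} = \left(-72578\right) \frac{28}{12787} = - \frac{2032184}{12787}$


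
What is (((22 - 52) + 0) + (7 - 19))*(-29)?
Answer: 1218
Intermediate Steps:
(((22 - 52) + 0) + (7 - 19))*(-29) = ((-30 + 0) - 12)*(-29) = (-30 - 12)*(-29) = -42*(-29) = 1218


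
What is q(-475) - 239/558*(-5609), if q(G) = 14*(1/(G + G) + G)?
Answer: -1125824681/265050 ≈ -4247.6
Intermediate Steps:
q(G) = 7/G + 14*G (q(G) = 14*(1/(2*G) + G) = 14*(G + 1/(2*G)) = 7/G + 14*G)
q(-475) - 239/558*(-5609) = (7/(-475) + 14*(-475)) - 239/558*(-5609) = (7*(-1/475) - 6650) - 239*(1/558)*(-5609) = (-7/475 - 6650) - 239*(-5609)/558 = -3158757/475 - 1*(-1340551/558) = -3158757/475 + 1340551/558 = -1125824681/265050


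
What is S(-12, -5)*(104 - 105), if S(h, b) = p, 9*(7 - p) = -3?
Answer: -22/3 ≈ -7.3333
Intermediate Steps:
p = 22/3 (p = 7 - 1/9*(-3) = 7 + 1/3 = 22/3 ≈ 7.3333)
S(h, b) = 22/3
S(-12, -5)*(104 - 105) = 22*(104 - 105)/3 = (22/3)*(-1) = -22/3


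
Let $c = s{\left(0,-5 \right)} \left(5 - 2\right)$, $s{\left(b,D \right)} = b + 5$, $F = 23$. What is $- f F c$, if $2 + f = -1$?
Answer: $1035$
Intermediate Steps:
$f = -3$ ($f = -2 - 1 = -3$)
$s{\left(b,D \right)} = 5 + b$
$c = 15$ ($c = \left(5 + 0\right) \left(5 - 2\right) = 5 \cdot 3 = 15$)
$- f F c = \left(-1\right) \left(-3\right) 23 \cdot 15 = 3 \cdot 23 \cdot 15 = 69 \cdot 15 = 1035$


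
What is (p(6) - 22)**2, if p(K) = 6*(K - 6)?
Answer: 484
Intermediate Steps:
p(K) = -36 + 6*K (p(K) = 6*(-6 + K) = -36 + 6*K)
(p(6) - 22)**2 = ((-36 + 6*6) - 22)**2 = ((-36 + 36) - 22)**2 = (0 - 22)**2 = (-22)**2 = 484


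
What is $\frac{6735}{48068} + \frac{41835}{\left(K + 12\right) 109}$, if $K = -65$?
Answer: $- \frac{1972016685}{277688836} \approx -7.1015$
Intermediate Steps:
$\frac{6735}{48068} + \frac{41835}{\left(K + 12\right) 109} = \frac{6735}{48068} + \frac{41835}{\left(-65 + 12\right) 109} = 6735 \cdot \frac{1}{48068} + \frac{41835}{\left(-53\right) 109} = \frac{6735}{48068} + \frac{41835}{-5777} = \frac{6735}{48068} + 41835 \left(- \frac{1}{5777}\right) = \frac{6735}{48068} - \frac{41835}{5777} = - \frac{1972016685}{277688836}$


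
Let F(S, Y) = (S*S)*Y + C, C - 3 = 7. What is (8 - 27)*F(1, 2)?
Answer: -228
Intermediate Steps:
C = 10 (C = 3 + 7 = 10)
F(S, Y) = 10 + Y*S² (F(S, Y) = (S*S)*Y + 10 = S²*Y + 10 = Y*S² + 10 = 10 + Y*S²)
(8 - 27)*F(1, 2) = (8 - 27)*(10 + 2*1²) = -19*(10 + 2*1) = -19*(10 + 2) = -19*12 = -228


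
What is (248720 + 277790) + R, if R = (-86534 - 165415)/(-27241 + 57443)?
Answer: 15901403071/30202 ≈ 5.2650e+5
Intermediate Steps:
R = -251949/30202 ≈ -8.3421
(248720 + 277790) + R = (248720 + 277790) - 251949/30202 = 526510 - 251949/30202 = 15901403071/30202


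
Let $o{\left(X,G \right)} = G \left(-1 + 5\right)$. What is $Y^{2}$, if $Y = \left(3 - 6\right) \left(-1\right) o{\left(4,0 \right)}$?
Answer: $0$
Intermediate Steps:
$o{\left(X,G \right)} = 4 G$ ($o{\left(X,G \right)} = G 4 = 4 G$)
$Y = 0$ ($Y = \left(3 - 6\right) \left(-1\right) 4 \cdot 0 = \left(3 - 6\right) \left(-1\right) 0 = \left(-3\right) \left(-1\right) 0 = 3 \cdot 0 = 0$)
$Y^{2} = 0^{2} = 0$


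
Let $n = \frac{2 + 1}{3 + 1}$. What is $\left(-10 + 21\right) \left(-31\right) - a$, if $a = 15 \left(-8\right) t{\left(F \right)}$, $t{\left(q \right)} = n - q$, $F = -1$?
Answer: $-131$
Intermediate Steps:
$n = \frac{3}{4} \approx 0.75$
$t{\left(q \right)} = \frac{3}{4} - q$
$a = -210$ ($a = 15 \left(-8\right) \left(\frac{3}{4} - -1\right) = - 120 \left(\frac{3}{4} + 1\right) = \left(-120\right) \frac{7}{4} = -210$)
$\left(-10 + 21\right) \left(-31\right) - a = \left(-10 + 21\right) \left(-31\right) - -210 = 11 \left(-31\right) + 210 = -341 + 210 = -131$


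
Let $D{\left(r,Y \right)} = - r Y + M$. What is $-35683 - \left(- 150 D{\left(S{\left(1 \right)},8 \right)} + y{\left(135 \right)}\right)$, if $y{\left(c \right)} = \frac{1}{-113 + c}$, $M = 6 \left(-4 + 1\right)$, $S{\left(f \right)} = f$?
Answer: $- \frac{870827}{22} \approx -39583.0$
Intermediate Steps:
$M = -18$ ($M = 6 \left(-3\right) = -18$)
$D{\left(r,Y \right)} = -18 - Y r$ ($D{\left(r,Y \right)} = - r Y - 18 = - Y r - 18 = -18 - Y r$)
$-35683 - \left(- 150 D{\left(S{\left(1 \right)},8 \right)} + y{\left(135 \right)}\right) = -35683 - \left(- 150 \left(-18 - 8 \cdot 1\right) + \frac{1}{-113 + 135}\right) = -35683 - \left(- 150 \left(-18 - 8\right) + \frac{1}{22}\right) = -35683 - \left(\left(-150\right) \left(-26\right) + \frac{1}{22}\right) = -35683 - \left(3900 + \frac{1}{22}\right) = -35683 - \frac{85801}{22} = - \frac{870827}{22}$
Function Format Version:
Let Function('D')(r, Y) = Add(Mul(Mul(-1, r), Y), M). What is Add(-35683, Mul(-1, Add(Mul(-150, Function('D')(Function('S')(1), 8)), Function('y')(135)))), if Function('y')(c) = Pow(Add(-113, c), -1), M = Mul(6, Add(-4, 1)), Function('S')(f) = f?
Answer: Rational(-870827, 22) ≈ -39583.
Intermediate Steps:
M = -18 (M = Mul(6, -3) = -18)
Function('D')(r, Y) = Add(-18, Mul(-1, Y, r)) (Function('D')(r, Y) = Add(Mul(Mul(-1, r), Y), -18) = Add(Mul(-1, Y, r), -18) = Add(-18, Mul(-1, Y, r)))
Add(-35683, Mul(-1, Add(Mul(-150, Function('D')(Function('S')(1), 8)), Function('y')(135)))) = Add(-35683, Mul(-1, Add(Mul(-150, Add(-18, Mul(-1, 8, 1))), Pow(Add(-113, 135), -1)))) = Add(-35683, Mul(-1, Add(Mul(-150, Add(-18, -8)), Pow(22, -1)))) = Add(-35683, Mul(-1, Add(Mul(-150, -26), Rational(1, 22)))) = Add(-35683, Mul(-1, Add(3900, Rational(1, 22)))) = Add(-35683, Mul(-1, Rational(85801, 22))) = Add(-35683, Rational(-85801, 22)) = Rational(-870827, 22)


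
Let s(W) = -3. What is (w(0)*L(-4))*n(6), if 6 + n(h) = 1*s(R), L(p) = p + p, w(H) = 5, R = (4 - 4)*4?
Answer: 360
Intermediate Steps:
R = 0 (R = 0*4 = 0)
L(p) = 2*p
n(h) = -9 (n(h) = -6 + 1*(-3) = -6 - 3 = -9)
(w(0)*L(-4))*n(6) = (5*(2*(-4)))*(-9) = (5*(-8))*(-9) = -40*(-9) = 360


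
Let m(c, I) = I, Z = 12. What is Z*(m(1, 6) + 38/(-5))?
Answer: -96/5 ≈ -19.200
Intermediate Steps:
Z*(m(1, 6) + 38/(-5)) = 12*(6 + 38/(-5)) = 12*(6 + 38*(-⅕)) = 12*(6 - 38/5) = 12*(-8/5) = -96/5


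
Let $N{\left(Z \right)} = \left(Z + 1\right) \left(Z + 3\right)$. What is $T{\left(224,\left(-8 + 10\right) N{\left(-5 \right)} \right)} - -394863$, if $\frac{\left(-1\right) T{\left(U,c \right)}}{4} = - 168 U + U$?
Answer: $544495$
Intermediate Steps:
$N{\left(Z \right)} = \left(1 + Z\right) \left(3 + Z\right)$
$T{\left(U,c \right)} = 668 U$ ($T{\left(U,c \right)} = - 4 \left(- 168 U + U\right) = - 4 \left(- 167 U\right) = 668 U$)
$T{\left(224,\left(-8 + 10\right) N{\left(-5 \right)} \right)} - -394863 = 668 \cdot 224 - -394863 = 149632 + 394863 = 544495$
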